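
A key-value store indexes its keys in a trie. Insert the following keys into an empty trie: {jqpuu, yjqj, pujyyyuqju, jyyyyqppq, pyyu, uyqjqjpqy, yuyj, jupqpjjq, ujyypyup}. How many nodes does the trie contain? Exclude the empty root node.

Trace insertions, counting only characters that open a new branch:
  "jqpuu" → 5 new (j, q, p, u, u)
  "yjqj" → 4 new (y, j, q, j)
  "pujyyyuqju" → 10 new (p, u, j, y, y, y, u, q, j, u)
  "jyyyyqppq" → prefix "j" already present; 8 new (y, y, y, y, q, p, p, q)
  "pyyu" → prefix "p" already present; 3 new (y, y, u)
  "uyqjqjpqy" → 9 new (u, y, q, j, q, j, p, q, y)
  "yuyj" → prefix "y" already present; 3 new (u, y, j)
  "jupqpjjq" → prefix "j" already present; 7 new (u, p, q, p, j, j, q)
  "ujyypyup" → prefix "u" already present; 7 new (j, y, y, p, y, u, p)
Total nodes = 5 + 4 + 10 + 8 + 3 + 9 + 3 + 7 + 7 = 56

56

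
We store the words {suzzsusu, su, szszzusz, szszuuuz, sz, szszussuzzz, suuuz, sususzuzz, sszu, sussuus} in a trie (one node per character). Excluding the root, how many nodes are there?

42

Count nodes per top-level branch (shared prefixes stored once):
  's'-branch (sszu, su, sussuus, sususzuzz, suuuz, suzzsusu, sz, szszussuzzz, szszuuuz, szszzusz): 42 nodes
Sum: 42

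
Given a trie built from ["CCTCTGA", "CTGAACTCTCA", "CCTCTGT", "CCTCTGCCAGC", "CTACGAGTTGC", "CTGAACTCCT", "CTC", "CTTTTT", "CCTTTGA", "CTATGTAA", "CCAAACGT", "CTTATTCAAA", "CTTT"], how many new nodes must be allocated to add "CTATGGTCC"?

4

Walking "CTATGGTCC" from the root, the first 5 characters ("CTATG") follow existing edges; "G" is the first miss.
New nodes needed: |"CTATGGTCC"| − 5 = 9 − 5 = 4.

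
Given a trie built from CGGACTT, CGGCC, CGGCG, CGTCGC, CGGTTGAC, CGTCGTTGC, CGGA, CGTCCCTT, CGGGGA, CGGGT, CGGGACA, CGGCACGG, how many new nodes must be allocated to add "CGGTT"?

0

Every character of "CGGTT" already lies on an existing path (it is a prefix of some stored word).
No new nodes are needed: 0.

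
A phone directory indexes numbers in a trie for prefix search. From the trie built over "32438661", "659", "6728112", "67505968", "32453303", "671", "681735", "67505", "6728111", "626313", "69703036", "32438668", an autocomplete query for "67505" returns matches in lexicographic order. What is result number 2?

67505968

DFS of the "67505" subtree visits, in order: "67505", "67505968"
Position 2: 67505968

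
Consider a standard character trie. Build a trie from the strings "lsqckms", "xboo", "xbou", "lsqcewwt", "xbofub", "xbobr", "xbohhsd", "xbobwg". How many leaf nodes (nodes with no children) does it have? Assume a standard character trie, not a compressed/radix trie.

8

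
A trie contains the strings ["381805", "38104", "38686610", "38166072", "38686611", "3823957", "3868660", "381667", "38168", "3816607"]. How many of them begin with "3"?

10

Filter for entries beginning with "3":
Matches: "38104", "3816607", "38166072", "381667", "38168", "381805", "3823957", "3868660", "38686610", "38686611"
Count: 10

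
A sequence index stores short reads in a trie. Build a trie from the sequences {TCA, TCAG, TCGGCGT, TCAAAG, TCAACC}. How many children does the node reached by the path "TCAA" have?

2

Walk "TCAA" from the root, arriving at one node.
Distinct next characters after "TCAA": A, C.
That node has 2 child edges.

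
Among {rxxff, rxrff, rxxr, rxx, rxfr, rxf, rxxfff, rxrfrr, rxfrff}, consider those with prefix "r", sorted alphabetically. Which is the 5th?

rxrfrr

DFS of the "r" subtree visits, in order: "rxf", "rxfr", "rxfrff", "rxrff", "rxrfrr", "rxx", "rxxff", "rxxfff", "rxxr"
Position 5: rxrfrr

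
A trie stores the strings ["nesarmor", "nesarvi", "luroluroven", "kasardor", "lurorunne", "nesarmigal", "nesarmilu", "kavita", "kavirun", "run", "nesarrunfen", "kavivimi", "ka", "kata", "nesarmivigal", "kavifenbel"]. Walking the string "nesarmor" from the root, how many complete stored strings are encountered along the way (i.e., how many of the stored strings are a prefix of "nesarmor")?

1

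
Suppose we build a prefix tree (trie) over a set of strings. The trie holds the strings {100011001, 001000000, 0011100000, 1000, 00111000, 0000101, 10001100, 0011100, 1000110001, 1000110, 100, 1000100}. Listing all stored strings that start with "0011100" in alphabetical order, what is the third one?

0011100000

Filter for "0011100…" and sort: "0011100", "00111000", "0011100000"
Position 3: 0011100000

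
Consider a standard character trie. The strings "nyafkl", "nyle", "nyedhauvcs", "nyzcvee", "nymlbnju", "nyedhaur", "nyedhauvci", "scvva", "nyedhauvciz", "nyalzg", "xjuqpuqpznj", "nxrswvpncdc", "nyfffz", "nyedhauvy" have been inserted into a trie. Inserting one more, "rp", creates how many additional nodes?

Nothing in the trie begins with "r"; the whole of "rp" is new.
2 − 0 = 2 new nodes.

2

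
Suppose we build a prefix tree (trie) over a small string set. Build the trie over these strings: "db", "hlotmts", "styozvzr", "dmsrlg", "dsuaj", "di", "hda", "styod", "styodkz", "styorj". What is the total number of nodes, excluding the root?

Trace insertions, counting only characters that open a new branch:
  "db" → 2 new (d, b)
  "hlotmts" → 7 new (h, l, o, t, m, t, s)
  "styozvzr" → 8 new (s, t, y, o, z, v, z, r)
  "dmsrlg" → prefix "d" already present; 5 new (m, s, r, l, g)
  "dsuaj" → prefix "d" already present; 4 new (s, u, a, j)
  "di" → prefix "d" already present; 1 new (i)
  "hda" → prefix "h" already present; 2 new (d, a)
  "styod" → prefix "styo" already present; 1 new (d)
  "styodkz" → prefix "styod" already present; 2 new (k, z)
  "styorj" → prefix "styo" already present; 2 new (r, j)
Total nodes = 2 + 7 + 8 + 5 + 4 + 1 + 2 + 1 + 2 + 2 = 34

34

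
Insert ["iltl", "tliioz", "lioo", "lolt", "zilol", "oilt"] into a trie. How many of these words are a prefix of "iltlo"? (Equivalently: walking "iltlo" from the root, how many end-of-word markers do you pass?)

Walk "iltlo" from the root; an end-of-word marker is hit whenever a stored word is a prefix of "iltlo".
Prefixes of the query that are stored words: "iltl"
Count: 1

1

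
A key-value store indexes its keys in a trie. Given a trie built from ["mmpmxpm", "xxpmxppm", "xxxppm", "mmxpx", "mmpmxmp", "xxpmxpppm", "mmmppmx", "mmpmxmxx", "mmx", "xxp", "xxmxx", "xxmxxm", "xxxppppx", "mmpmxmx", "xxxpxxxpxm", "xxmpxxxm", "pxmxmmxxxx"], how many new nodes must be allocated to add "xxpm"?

"xxpm" is already a full path in the trie; only an end-marker is added.
No new nodes are needed: 0.

0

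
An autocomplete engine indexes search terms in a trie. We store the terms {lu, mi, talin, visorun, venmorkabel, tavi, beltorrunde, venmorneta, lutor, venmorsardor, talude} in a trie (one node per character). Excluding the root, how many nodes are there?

55

For each word, the new-node count is its length minus the longest prefix already in the trie:
  "lu" → 2 new (l, u)
  "mi" → 2 new (m, i)
  "talin" → 5 new (t, a, l, i, n)
  "visorun" → 7 new (v, i, s, o, r, u, n)
  "venmorkabel" → prefix "v" already present; 10 new (e, n, m, o, r, k, a, b, e, l)
  "tavi" → prefix "ta" already present; 2 new (v, i)
  "beltorrunde" → 11 new (b, e, l, t, o, r, r, u, n, d, e)
  "venmorneta" → prefix "venmor" already present; 4 new (n, e, t, a)
  "lutor" → prefix "lu" already present; 3 new (t, o, r)
  "venmorsardor" → prefix "venmor" already present; 6 new (s, a, r, d, o, r)
  "talude" → prefix "tal" already present; 3 new (u, d, e)
Total nodes = 2 + 2 + 5 + 7 + 10 + 2 + 11 + 4 + 3 + 6 + 3 = 55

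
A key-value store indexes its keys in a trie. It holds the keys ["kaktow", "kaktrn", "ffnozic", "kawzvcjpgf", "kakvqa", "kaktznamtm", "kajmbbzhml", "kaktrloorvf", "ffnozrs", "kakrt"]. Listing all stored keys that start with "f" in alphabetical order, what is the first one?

Filter for "f…" and sort: "ffnozic", "ffnozrs"
Position 1: ffnozic

ffnozic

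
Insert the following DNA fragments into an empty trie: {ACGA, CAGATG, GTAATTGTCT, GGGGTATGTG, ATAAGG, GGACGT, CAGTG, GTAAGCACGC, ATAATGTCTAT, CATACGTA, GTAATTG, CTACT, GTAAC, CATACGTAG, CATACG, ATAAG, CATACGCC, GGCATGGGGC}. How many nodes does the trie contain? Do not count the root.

Insert word by word; a character creates a node only if that edge doesn't already exist:
  "ACGA" → 4 new (A, C, G, A)
  "CAGATG" → 6 new (C, A, G, A, T, G)
  "GTAATTGTCT" → 10 new (G, T, A, A, T, T, G, T, C, T)
  "GGGGTATGTG" → prefix "G" already present; 9 new (G, G, G, T, A, T, G, T, G)
  "ATAAGG" → prefix "A" already present; 5 new (T, A, A, G, G)
  "GGACGT" → prefix "GG" already present; 4 new (A, C, G, T)
  "CAGTG" → prefix "CAG" already present; 2 new (T, G)
  "GTAAGCACGC" → prefix "GTAA" already present; 6 new (G, C, A, C, G, C)
  "ATAATGTCTAT" → prefix "ATAA" already present; 7 new (T, G, T, C, T, A, T)
  "CATACGTA" → prefix "CA" already present; 6 new (T, A, C, G, T, A)
  "GTAATTG" → prefix "GTAATTG" already present; 0 new (none)
  "CTACT" → prefix "C" already present; 4 new (T, A, C, T)
  "GTAAC" → prefix "GTAA" already present; 1 new (C)
  "CATACGTAG" → prefix "CATACGTA" already present; 1 new (G)
  "CATACG" → prefix "CATACG" already present; 0 new (none)
  "ATAAG" → prefix "ATAAG" already present; 0 new (none)
  "CATACGCC" → prefix "CATACG" already present; 2 new (C, C)
  "GGCATGGGGC" → prefix "GG" already present; 8 new (C, A, T, G, G, G, G, C)
Total nodes = 4 + 6 + 10 + 9 + 5 + 4 + 2 + 6 + 7 + 6 + 0 + 4 + 1 + 1 + 0 + 0 + 2 + 8 = 75

75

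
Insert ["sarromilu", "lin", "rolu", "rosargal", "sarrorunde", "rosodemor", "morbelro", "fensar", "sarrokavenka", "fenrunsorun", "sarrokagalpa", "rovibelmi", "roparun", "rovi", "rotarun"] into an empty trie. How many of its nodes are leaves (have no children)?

14

A leaf is a node with no children — equivalently, the end of a word that is not a proper prefix of any other stored word.
Those words: "fenrunsorun", "fensar", "lin", "morbelro", "rolu", "roparun", "rosargal", "rosodemor", "rotarun", "rovibelmi", "sarrokagalpa", "sarrokavenka", "sarromilu", "sarrorunde"
Leaf count: 14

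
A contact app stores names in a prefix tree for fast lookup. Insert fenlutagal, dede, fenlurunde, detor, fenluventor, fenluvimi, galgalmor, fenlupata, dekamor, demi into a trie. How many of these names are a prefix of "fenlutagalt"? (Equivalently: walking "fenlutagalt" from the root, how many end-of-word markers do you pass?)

1

Walk "fenlutagalt" from the root; an end-of-word marker is hit whenever a stored word is a prefix of "fenlutagalt".
Prefixes of the query that are stored words: "fenlutagal"
Count: 1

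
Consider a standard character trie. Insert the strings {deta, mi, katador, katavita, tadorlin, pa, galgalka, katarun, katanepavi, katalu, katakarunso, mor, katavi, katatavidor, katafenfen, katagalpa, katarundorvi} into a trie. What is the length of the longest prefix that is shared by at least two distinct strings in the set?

7

Equivalently: take the maximum, over all pairs, of their longest common prefix length.
e.g. "katarun" and "katarundorvi" share the prefix "katarun" of length 7; no pair shares a longer one.
Longest shared-prefix length: 7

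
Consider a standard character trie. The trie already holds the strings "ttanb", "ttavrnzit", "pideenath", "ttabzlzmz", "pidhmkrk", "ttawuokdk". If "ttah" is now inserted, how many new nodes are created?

1

"tta" is already a path in the trie; the remaining "h" must be added.
So 4 − 3 = 1 new nodes.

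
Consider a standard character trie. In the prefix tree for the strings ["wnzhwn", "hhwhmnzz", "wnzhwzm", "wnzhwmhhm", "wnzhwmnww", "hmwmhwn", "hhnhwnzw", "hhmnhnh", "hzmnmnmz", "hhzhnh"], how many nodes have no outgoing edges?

10

Leaves are exactly the stored words that no other stored word extends.
Those words: "hhmnhnh", "hhnhwnzw", "hhwhmnzz", "hhzhnh", "hmwmhwn", "hzmnmnmz", "wnzhwmhhm", "wnzhwmnww", "wnzhwn", "wnzhwzm"
Leaf count: 10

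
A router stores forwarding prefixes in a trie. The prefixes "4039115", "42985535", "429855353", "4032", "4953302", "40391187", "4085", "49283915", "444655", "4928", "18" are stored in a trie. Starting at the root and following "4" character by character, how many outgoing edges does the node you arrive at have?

Walk "4" from the root, arriving at one node.
Characters that immediately follow "4" among the stored strings: {0, 2, 4, 9}.
That node has 4 child edges.

4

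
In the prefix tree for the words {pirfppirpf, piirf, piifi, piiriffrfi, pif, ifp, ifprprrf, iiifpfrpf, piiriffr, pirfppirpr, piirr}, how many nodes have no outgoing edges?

9

Leaves are exactly the stored words that no other stored word extends.
Those words: "ifprprrf", "iiifpfrpf", "pif", "piifi", "piirf", "piiriffrfi", "piirr", "pirfppirpf", "pirfppirpr"
Leaf count: 9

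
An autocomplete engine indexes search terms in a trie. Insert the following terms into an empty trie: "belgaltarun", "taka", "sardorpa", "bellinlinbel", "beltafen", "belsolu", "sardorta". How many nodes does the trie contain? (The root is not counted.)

For each word, the new-node count is its length minus the longest prefix already in the trie:
  "belgaltarun" → 11 new (b, e, l, g, a, l, t, a, r, u, n)
  "taka" → 4 new (t, a, k, a)
  "sardorpa" → 8 new (s, a, r, d, o, r, p, a)
  "bellinlinbel" → prefix "bel" already present; 9 new (l, i, n, l, i, n, b, e, l)
  "beltafen" → prefix "bel" already present; 5 new (t, a, f, e, n)
  "belsolu" → prefix "bel" already present; 4 new (s, o, l, u)
  "sardorta" → prefix "sardor" already present; 2 new (t, a)
Total nodes = 11 + 4 + 8 + 9 + 5 + 4 + 2 = 43

43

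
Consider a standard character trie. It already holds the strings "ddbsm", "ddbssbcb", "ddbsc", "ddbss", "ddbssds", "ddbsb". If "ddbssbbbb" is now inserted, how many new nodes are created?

3

"ddbssb" is already a path in the trie; the remaining "bbb" must be added.
Each of the 3 remaining characters creates one node.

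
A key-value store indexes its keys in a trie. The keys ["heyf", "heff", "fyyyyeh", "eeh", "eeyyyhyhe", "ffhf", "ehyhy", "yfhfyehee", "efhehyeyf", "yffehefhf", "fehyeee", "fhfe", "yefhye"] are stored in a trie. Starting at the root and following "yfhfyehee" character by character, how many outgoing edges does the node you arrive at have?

0

The children of the "yfhfyehee" node are the distinct next characters among strings starting with "yfhfyehee".
No stored string extends past "yfhfyehee".
That node has 0 child edges.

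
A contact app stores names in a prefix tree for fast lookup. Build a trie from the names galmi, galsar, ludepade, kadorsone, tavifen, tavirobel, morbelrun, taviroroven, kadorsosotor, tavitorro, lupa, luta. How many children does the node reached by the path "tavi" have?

Follow the path "tavi" to its node, then look at its outgoing edges.
Characters that immediately follow "tavi" among the stored strings: {f, r, t}.
That node has 3 child edges.

3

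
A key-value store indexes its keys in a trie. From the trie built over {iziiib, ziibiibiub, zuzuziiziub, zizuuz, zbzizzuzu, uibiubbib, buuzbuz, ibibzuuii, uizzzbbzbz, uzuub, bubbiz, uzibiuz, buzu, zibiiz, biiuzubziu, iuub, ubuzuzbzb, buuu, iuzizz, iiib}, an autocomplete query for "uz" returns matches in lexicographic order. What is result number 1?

Filter for "uz…" and sort: "uzibiuz", "uzuub"
Position 1: uzibiuz

uzibiuz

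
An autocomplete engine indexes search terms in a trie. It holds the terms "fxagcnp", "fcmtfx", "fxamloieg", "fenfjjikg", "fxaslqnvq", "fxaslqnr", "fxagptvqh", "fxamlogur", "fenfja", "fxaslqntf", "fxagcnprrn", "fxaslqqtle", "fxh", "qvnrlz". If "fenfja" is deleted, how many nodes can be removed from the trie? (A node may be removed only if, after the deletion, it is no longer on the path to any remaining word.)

1

Walk "fenfja" from the leaf back toward the root, removing each node that no remaining word uses.
The suffix "a" (1 node) is used only by "fenfja"; the node for "fenfj" still has the child "j", so pruning stops there.
Nodes removed: 1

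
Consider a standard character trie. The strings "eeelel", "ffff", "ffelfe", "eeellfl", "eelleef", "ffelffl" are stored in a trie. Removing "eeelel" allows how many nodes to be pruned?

2

After clearing the end-marker at "eeelel", prune upward until reaching a node still needed by another word.
The suffix "el" (2 nodes) is used only by "eeelel"; the node for "eeel" still has the child "l", so pruning stops there.
Nodes removed: 2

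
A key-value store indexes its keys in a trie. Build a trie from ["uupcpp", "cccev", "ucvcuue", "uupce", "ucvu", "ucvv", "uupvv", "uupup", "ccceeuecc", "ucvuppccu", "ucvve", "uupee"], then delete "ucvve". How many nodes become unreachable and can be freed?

A node on "ucvve"'s path can go only if nothing else ends at it or branches off below it.
The suffix "e" (1 node) is used only by "ucvve"; "ucvv" is itself a stored word, so pruning stops there.
Nodes removed: 1

1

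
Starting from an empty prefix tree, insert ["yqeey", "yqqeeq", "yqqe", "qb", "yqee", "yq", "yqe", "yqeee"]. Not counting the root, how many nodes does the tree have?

12

Count nodes per top-level branch (shared prefixes stored once):
  'q'-branch (qb): 2 nodes
  'y'-branch (yq, yqe, yqee, yqeee, yqeey, yqqe, yqqeeq): 10 nodes
Sum: 12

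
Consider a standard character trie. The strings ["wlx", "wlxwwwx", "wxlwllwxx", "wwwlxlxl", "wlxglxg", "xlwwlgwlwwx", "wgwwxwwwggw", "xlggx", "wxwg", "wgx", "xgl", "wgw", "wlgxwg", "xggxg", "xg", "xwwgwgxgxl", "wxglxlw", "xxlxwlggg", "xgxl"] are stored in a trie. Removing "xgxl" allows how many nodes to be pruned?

After clearing the end-marker at "xgxl", prune upward until reaching a node still needed by another word.
The suffix "xl" (2 nodes) is used only by "xgxl"; the node for "xg" still has the child "l", so pruning stops there.
Nodes removed: 2

2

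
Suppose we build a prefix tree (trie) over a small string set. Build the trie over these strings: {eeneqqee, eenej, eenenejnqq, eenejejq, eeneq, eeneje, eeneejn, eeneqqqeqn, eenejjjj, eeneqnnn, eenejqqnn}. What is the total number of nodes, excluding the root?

35

Trace insertions, counting only characters that open a new branch:
  "eeneqqee" → 8 new (e, e, n, e, q, q, e, e)
  "eenej" → prefix "eene" already present; 1 new (j)
  "eenenejnqq" → prefix "eene" already present; 6 new (n, e, j, n, q, q)
  "eenejejq" → prefix "eenej" already present; 3 new (e, j, q)
  "eeneq" → prefix "eeneq" already present; 0 new (none)
  "eeneje" → prefix "eeneje" already present; 0 new (none)
  "eeneejn" → prefix "eene" already present; 3 new (e, j, n)
  "eeneqqqeqn" → prefix "eeneqq" already present; 4 new (q, e, q, n)
  "eenejjjj" → prefix "eenej" already present; 3 new (j, j, j)
  "eeneqnnn" → prefix "eeneq" already present; 3 new (n, n, n)
  "eenejqqnn" → prefix "eenej" already present; 4 new (q, q, n, n)
Total nodes = 8 + 1 + 6 + 3 + 0 + 0 + 3 + 4 + 3 + 3 + 4 = 35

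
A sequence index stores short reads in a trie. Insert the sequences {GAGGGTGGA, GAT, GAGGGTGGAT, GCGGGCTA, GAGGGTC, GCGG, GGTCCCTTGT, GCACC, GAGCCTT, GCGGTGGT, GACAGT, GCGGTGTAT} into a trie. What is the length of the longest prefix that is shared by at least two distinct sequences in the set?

The deepest shared node is where two words last agree before diverging.
"GAGGGTGGA" and "GAGGGTGGAT" agree on "GAGGGTGGA" (9 characters) before diverging; nothing deeper is shared.
Longest shared-prefix length: 9

9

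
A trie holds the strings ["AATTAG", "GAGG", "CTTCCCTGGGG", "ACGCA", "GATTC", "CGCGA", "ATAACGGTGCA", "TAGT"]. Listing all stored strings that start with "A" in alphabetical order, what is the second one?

ACGCA

DFS of the "A" subtree visits, in order: "AATTAG", "ACGCA", "ATAACGGTGCA"
The 2nd is ACGCA.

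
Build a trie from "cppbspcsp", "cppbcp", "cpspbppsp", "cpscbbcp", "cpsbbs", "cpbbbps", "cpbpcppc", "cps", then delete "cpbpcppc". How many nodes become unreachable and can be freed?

Walk "cpbpcppc" from the leaf back toward the root, removing each node that no remaining word uses.
The suffix "pcppc" (5 nodes) is used only by "cpbpcppc"; the node for "cpb" still has the child "b", so pruning stops there.
Nodes removed: 5

5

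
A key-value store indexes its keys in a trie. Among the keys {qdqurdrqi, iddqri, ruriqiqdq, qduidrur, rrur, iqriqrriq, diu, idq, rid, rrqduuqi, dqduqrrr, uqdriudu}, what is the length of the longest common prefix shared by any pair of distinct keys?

Look for the deepest trie node that still has at least two words in its subtree.
e.g. "iddqri" and "idq" share the prefix "id" of length 2; no pair shares a longer one.
Longest shared-prefix length: 2

2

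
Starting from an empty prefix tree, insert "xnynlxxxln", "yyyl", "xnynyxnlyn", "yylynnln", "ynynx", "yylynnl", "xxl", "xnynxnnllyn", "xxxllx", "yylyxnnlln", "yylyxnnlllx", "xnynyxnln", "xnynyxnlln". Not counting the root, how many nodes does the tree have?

54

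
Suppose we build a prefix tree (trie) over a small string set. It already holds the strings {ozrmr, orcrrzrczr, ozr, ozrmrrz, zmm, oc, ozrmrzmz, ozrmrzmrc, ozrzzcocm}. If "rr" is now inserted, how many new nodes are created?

2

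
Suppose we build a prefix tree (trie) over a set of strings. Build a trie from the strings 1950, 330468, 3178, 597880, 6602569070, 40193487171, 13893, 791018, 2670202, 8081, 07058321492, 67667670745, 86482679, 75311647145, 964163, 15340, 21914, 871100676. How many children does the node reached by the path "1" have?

3

Walk "1" from the root, arriving at one node.
Characters that immediately follow "1" among the stored strings: {3, 5, 9}.
That node has 3 child edges.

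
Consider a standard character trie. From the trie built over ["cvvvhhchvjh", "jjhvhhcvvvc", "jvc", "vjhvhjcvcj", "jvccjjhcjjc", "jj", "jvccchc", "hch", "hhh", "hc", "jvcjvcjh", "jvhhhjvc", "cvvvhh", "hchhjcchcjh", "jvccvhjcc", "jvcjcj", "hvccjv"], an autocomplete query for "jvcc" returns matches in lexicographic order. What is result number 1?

jvccchc

Filter for "jvcc…" and sort: "jvccchc", "jvccjjhcjjc", "jvccvhjcc"
The 1st is jvccchc.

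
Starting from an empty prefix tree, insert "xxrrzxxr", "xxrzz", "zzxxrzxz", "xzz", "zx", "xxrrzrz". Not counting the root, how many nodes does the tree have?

Trie structure (* marks end of a word):
(root)
├─ x
│  ├─ x
│  │  └─ r
│  │     ├─ r
│  │     │  └─ z
│  │     │     ├─ r
│  │     │     │  └─ z *
│  │     │     └─ x
│  │     │        └─ x
│  │     │           └─ r *
│  │     └─ z
│  │        └─ z *
│  └─ z
│     └─ z *
└─ z
   ├─ x *
   └─ z
      └─ x
         └─ x
            └─ r
               └─ z
                  └─ x
                     └─ z *
Counting every labelled node above: 23.

23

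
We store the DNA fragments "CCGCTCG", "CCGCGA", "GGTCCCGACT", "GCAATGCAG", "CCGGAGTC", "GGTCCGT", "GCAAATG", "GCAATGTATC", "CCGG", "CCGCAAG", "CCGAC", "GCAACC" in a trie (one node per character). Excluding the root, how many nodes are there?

48

For each word, the new-node count is its length minus the longest prefix already in the trie:
  "CCGCTCG" → 7 new (C, C, G, C, T, C, G)
  "CCGCGA" → prefix "CCGC" already present; 2 new (G, A)
  "GGTCCCGACT" → 10 new (G, G, T, C, C, C, G, A, C, T)
  "GCAATGCAG" → prefix "G" already present; 8 new (C, A, A, T, G, C, A, G)
  "CCGGAGTC" → prefix "CCG" already present; 5 new (G, A, G, T, C)
  "GGTCCGT" → prefix "GGTCC" already present; 2 new (G, T)
  "GCAAATG" → prefix "GCAA" already present; 3 new (A, T, G)
  "GCAATGTATC" → prefix "GCAATG" already present; 4 new (T, A, T, C)
  "CCGG" → prefix "CCGG" already present; 0 new (none)
  "CCGCAAG" → prefix "CCGC" already present; 3 new (A, A, G)
  "CCGAC" → prefix "CCG" already present; 2 new (A, C)
  "GCAACC" → prefix "GCAA" already present; 2 new (C, C)
Total nodes = 7 + 2 + 10 + 8 + 5 + 2 + 3 + 4 + 0 + 3 + 2 + 2 = 48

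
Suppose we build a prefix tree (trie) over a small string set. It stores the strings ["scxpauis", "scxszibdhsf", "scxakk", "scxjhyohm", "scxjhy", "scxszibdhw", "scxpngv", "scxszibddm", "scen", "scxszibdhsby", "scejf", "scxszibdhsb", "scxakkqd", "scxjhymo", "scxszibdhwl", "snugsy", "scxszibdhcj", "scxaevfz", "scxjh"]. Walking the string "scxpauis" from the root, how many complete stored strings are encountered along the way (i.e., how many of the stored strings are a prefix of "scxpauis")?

1

Walk "scxpauis" from the root; an end-of-word marker is hit whenever a stored word is a prefix of "scxpauis".
Prefixes of the query that are stored words: "scxpauis"
Count: 1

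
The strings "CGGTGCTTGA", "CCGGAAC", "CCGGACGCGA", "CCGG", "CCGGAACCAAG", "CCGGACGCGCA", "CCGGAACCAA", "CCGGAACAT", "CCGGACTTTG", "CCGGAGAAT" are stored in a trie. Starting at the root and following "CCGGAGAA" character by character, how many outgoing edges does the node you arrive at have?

1

Follow the path "CCGGAGAA" to its node, then look at its outgoing edges.
Characters that immediately follow "CCGGAGAA" among the stored strings: {T}.
That node has 1 child edge.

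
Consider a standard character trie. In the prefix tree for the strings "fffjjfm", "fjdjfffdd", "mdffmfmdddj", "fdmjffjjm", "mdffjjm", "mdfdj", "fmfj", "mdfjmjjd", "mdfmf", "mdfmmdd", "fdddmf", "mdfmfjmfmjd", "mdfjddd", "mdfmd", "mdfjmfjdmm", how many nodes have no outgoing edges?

14

Leaves are exactly the stored words that no other stored word extends.
Those words: "fdddmf", "fdmjffjjm", "fffjjfm", "fjdjfffdd", "fmfj", "mdfdj", "mdffjjm", "mdffmfmdddj", "mdfjddd", "mdfjmfjdmm", "mdfjmjjd", "mdfmd", "mdfmfjmfmjd", "mdfmmdd"
Leaf count: 14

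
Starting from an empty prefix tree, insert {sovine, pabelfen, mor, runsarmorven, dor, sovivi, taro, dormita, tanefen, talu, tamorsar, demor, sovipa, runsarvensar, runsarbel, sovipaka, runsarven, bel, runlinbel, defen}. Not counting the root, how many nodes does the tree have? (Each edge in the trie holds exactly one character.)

Count nodes per top-level branch (shared prefixes stored once):
  'b'-branch (bel): 3 nodes
  'd'-branch (defen, demor, dor, dormita): 14 nodes
  'm'-branch (mor): 3 nodes
  'p'-branch (pabelfen): 8 nodes
  'r'-branch (runlinbel, runsarbel, runsarmorven, runsarven, runsarvensar): 27 nodes
  's'-branch (sovine, sovipa, sovipaka, sovivi): 12 nodes
  't'-branch (talu, tamorsar, tanefen, taro): 17 nodes
Sum: 84

84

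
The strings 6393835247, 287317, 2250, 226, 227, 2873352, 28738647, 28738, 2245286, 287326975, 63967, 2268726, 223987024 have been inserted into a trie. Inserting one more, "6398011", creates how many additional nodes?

Walking "6398011" from the root, the first 3 characters ("639") follow existing edges; "8" is the first miss.
So 7 − 3 = 4 new nodes.

4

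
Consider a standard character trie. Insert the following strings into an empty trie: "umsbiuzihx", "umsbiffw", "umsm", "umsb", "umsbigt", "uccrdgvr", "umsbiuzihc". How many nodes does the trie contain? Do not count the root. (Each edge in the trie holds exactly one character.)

24

Count nodes per top-level branch (shared prefixes stored once):
  'u'-branch (uccrdgvr, umsb, umsbiffw, umsbigt, umsbiuzihc, umsbiuzihx, umsm): 24 nodes
Sum: 24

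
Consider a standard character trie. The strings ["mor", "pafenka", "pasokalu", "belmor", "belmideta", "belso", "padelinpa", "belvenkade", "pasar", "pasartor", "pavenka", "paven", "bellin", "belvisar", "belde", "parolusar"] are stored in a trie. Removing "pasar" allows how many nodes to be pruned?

After clearing the end-marker at "pasar", prune upward until reaching a node still needed by another word.
Every node on "pasar" is still needed (e.g. by "pasartor"), so nothing is freed.
Nodes removed: 0

0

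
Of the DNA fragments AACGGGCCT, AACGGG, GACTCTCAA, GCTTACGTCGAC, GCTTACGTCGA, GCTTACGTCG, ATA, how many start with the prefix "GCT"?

3

Filter for entries beginning with "GCT":
Words under "GCT": GCTTACGTCG, GCTTACGTCGA, GCTTACGTCGAC
Count: 3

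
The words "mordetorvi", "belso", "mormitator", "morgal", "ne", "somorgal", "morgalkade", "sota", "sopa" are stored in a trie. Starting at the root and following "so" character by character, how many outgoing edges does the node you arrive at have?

3

Follow the path "so" to its node, then look at its outgoing edges.
Characters that immediately follow "so" among the stored strings: {m, p, t}.
That node has 3 child edges.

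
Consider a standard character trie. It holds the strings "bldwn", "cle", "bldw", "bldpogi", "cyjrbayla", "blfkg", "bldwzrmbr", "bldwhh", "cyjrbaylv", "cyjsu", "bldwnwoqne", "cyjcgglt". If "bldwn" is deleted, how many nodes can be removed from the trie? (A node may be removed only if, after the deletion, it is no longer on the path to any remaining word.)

0

After clearing the end-marker at "bldwn", prune upward until reaching a node still needed by another word.
Every node on "bldwn" is still needed (e.g. by "bldwnwoqne"), so nothing is freed.
Nodes removed: 0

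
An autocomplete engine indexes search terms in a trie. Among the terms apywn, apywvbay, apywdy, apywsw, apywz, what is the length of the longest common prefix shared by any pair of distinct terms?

The deepest shared node is where two words last agree before diverging.
e.g. "apywdy" and "apywn" share the prefix "apyw" of length 4; no pair shares a longer one.
Longest shared-prefix length: 4

4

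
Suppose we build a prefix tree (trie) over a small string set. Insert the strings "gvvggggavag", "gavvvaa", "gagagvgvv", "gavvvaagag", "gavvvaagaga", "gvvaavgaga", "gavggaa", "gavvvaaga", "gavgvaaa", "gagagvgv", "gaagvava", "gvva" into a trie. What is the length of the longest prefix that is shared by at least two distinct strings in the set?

The deepest shared node is where two words last agree before diverging.
e.g. "gavvvaagag" and "gavvvaagaga" share the prefix "gavvvaagag" of length 10; no pair shares a longer one.
Longest shared-prefix length: 10

10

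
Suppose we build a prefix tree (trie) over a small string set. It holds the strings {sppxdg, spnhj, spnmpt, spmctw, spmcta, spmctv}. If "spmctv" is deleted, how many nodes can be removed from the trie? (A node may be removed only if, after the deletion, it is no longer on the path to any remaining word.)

1

After clearing the end-marker at "spmctv", prune upward until reaching a node still needed by another word.
The suffix "v" (1 node) is used only by "spmctv"; the node for "spmct" still has the child "w", so pruning stops there.
Nodes removed: 1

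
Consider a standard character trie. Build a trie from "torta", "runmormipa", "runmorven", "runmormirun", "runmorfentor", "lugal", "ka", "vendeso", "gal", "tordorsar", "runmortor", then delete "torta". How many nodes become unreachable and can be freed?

2

A node on "torta"'s path can go only if nothing else ends at it or branches off below it.
The suffix "ta" (2 nodes) is used only by "torta"; the node for "tor" still has the child "d", so pruning stops there.
Nodes removed: 2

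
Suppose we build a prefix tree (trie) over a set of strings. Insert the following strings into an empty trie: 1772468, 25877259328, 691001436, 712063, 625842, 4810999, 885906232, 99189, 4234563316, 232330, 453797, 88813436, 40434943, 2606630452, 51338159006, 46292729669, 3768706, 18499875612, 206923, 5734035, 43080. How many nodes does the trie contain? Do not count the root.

Insert word by word; a character creates a node only if that edge doesn't already exist:
  "1772468" → 7 new (1, 7, 7, 2, 4, 6, 8)
  "25877259328" → 11 new (2, 5, 8, 7, 7, 2, 5, 9, 3, 2, 8)
  "691001436" → 9 new (6, 9, 1, 0, 0, 1, 4, 3, 6)
  "712063" → 6 new (7, 1, 2, 0, 6, 3)
  "625842" → prefix "6" already present; 5 new (2, 5, 8, 4, 2)
  "4810999" → 7 new (4, 8, 1, 0, 9, 9, 9)
  "885906232" → 9 new (8, 8, 5, 9, 0, 6, 2, 3, 2)
  "99189" → 5 new (9, 9, 1, 8, 9)
  "4234563316" → prefix "4" already present; 9 new (2, 3, 4, 5, 6, 3, 3, 1, 6)
  "232330" → prefix "2" already present; 5 new (3, 2, 3, 3, 0)
  "453797" → prefix "4" already present; 5 new (5, 3, 7, 9, 7)
  "88813436" → prefix "88" already present; 6 new (8, 1, 3, 4, 3, 6)
  "40434943" → prefix "4" already present; 7 new (0, 4, 3, 4, 9, 4, 3)
  "2606630452" → prefix "2" already present; 9 new (6, 0, 6, 6, 3, 0, 4, 5, 2)
  "51338159006" → 11 new (5, 1, 3, 3, 8, 1, 5, 9, 0, 0, 6)
  "46292729669" → prefix "4" already present; 10 new (6, 2, 9, 2, 7, 2, 9, 6, 6, 9)
  "3768706" → 7 new (3, 7, 6, 8, 7, 0, 6)
  "18499875612" → prefix "1" already present; 10 new (8, 4, 9, 9, 8, 7, 5, 6, 1, 2)
  "206923" → prefix "2" already present; 5 new (0, 6, 9, 2, 3)
  "5734035" → prefix "5" already present; 6 new (7, 3, 4, 0, 3, 5)
  "43080" → prefix "4" already present; 4 new (3, 0, 8, 0)
Total nodes = 7 + 11 + 9 + 6 + 5 + 7 + 9 + 5 + 9 + 5 + 5 + 6 + 7 + 9 + 11 + 10 + 7 + 10 + 5 + 6 + 4 = 153

153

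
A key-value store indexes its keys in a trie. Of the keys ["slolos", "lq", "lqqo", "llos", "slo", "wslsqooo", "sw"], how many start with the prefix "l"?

Walk to "l"; the words in its subtree are exactly those with that prefix.
Matches: "llos", "lq", "lqqo"
Count: 3

3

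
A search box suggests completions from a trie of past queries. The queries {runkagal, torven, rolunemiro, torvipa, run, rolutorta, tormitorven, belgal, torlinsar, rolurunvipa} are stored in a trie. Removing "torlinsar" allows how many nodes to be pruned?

After clearing the end-marker at "torlinsar", prune upward until reaching a node still needed by another word.
The suffix "linsar" (6 nodes) is used only by "torlinsar"; the node for "tor" still has the child "v", so pruning stops there.
Nodes removed: 6

6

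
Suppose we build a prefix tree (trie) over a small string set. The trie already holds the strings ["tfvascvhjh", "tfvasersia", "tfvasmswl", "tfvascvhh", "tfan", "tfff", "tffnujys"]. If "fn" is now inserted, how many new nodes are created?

2

No existing word starts with "f", so every character of "fn" needs a new node.
2 − 0 = 2 new nodes.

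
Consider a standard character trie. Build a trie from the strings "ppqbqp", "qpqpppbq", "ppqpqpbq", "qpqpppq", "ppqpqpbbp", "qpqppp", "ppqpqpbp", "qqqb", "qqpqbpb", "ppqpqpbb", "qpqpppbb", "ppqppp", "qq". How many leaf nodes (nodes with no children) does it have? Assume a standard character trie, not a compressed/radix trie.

10

A leaf is a node with no children — equivalently, the end of a word that is not a proper prefix of any other stored word.
Those words: "ppqbqp", "ppqppp", "ppqpqpbbp", "ppqpqpbp", "ppqpqpbq", "qpqpppbb", "qpqpppbq", "qpqpppq", "qqpqbpb", "qqqb"
Leaf count: 10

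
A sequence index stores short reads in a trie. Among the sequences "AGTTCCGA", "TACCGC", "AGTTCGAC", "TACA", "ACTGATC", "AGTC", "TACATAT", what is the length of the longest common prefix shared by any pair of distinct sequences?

Equivalently: take the maximum, over all pairs, of their longest common prefix length.
"AGTTCCGA" and "AGTTCGAC" agree on "AGTTC" (5 characters) before diverging; nothing deeper is shared.
Longest shared-prefix length: 5

5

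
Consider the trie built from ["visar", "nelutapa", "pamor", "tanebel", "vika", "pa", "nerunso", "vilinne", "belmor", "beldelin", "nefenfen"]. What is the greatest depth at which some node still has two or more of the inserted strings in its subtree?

3

The deepest shared node is where two words last agree before diverging.
e.g. "beldelin" and "belmor" share the prefix "bel" of length 3; no pair shares a longer one.
Longest shared-prefix length: 3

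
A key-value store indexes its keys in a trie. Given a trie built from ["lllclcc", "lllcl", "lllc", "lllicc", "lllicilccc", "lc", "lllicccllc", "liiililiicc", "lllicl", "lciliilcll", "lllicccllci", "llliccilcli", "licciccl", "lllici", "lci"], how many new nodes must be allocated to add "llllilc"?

"lll" is already a path in the trie; the remaining "lilc" must be added.
New nodes needed: |"llllilc"| − 3 = 7 − 3 = 4.

4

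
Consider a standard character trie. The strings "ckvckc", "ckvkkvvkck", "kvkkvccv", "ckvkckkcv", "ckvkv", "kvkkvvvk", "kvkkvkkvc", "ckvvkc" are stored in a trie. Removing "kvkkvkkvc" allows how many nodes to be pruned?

Walk "kvkkvkkvc" from the leaf back toward the root, removing each node that no remaining word uses.
The suffix "kkvc" (4 nodes) is used only by "kvkkvkkvc"; the node for "kvkkv" still has the child "c", so pruning stops there.
Nodes removed: 4

4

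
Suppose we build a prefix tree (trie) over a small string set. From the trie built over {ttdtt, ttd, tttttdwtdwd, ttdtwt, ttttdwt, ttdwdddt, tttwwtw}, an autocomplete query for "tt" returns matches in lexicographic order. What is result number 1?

ttd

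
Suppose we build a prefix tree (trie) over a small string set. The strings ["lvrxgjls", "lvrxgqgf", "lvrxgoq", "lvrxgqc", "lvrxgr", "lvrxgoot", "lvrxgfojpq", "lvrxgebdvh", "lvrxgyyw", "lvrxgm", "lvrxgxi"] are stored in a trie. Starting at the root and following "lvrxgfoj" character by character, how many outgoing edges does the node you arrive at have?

1

Follow the path "lvrxgfoj" to its node, then look at its outgoing edges.
Characters that immediately follow "lvrxgfoj" among the stored strings: {p}.
That node has 1 child edge.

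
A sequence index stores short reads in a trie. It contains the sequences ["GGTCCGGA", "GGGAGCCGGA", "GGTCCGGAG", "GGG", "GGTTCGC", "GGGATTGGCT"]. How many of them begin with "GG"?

Walk to "GG"; the words in its subtree are exactly those with that prefix.
Matches: "GGG", "GGGAGCCGGA", "GGGATTGGCT", "GGTCCGGA", "GGTCCGGAG", "GGTTCGC"
Count: 6

6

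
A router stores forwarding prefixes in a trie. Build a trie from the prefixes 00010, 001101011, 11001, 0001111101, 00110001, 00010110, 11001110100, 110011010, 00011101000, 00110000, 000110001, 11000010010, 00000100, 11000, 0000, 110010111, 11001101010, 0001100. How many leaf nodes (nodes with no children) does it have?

12

A leaf is a node with no children — equivalently, the end of a word that is not a proper prefix of any other stored word.
Those words: "00000100", "00010110", "000110001", "00011101000", "0001111101", "00110000", "00110001", "001101011", "11000010010", "110010111", "11001101010", "11001110100"
Leaf count: 12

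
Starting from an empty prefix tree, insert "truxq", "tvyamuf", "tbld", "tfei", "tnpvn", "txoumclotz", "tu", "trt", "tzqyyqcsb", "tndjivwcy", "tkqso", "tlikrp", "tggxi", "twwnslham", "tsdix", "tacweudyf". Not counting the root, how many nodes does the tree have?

80

Insert word by word; a character creates a node only if that edge doesn't already exist:
  "truxq" → 5 new (t, r, u, x, q)
  "tvyamuf" → prefix "t" already present; 6 new (v, y, a, m, u, f)
  "tbld" → prefix "t" already present; 3 new (b, l, d)
  "tfei" → prefix "t" already present; 3 new (f, e, i)
  "tnpvn" → prefix "t" already present; 4 new (n, p, v, n)
  "txoumclotz" → prefix "t" already present; 9 new (x, o, u, m, c, l, o, t, z)
  "tu" → prefix "t" already present; 1 new (u)
  "trt" → prefix "tr" already present; 1 new (t)
  "tzqyyqcsb" → prefix "t" already present; 8 new (z, q, y, y, q, c, s, b)
  "tndjivwcy" → prefix "tn" already present; 7 new (d, j, i, v, w, c, y)
  "tkqso" → prefix "t" already present; 4 new (k, q, s, o)
  "tlikrp" → prefix "t" already present; 5 new (l, i, k, r, p)
  "tggxi" → prefix "t" already present; 4 new (g, g, x, i)
  "twwnslham" → prefix "t" already present; 8 new (w, w, n, s, l, h, a, m)
  "tsdix" → prefix "t" already present; 4 new (s, d, i, x)
  "tacweudyf" → prefix "t" already present; 8 new (a, c, w, e, u, d, y, f)
Total nodes = 5 + 6 + 3 + 3 + 4 + 9 + 1 + 1 + 8 + 7 + 4 + 5 + 4 + 8 + 4 + 8 = 80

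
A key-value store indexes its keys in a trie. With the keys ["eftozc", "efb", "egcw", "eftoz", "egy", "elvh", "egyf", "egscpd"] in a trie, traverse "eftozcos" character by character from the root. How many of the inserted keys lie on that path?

Check each prefix of "eftozcos" against the stored set — each match is an end-marker on the path.
Prefixes of the query that are stored words: "eftoz", "eftozc"
Count: 2

2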